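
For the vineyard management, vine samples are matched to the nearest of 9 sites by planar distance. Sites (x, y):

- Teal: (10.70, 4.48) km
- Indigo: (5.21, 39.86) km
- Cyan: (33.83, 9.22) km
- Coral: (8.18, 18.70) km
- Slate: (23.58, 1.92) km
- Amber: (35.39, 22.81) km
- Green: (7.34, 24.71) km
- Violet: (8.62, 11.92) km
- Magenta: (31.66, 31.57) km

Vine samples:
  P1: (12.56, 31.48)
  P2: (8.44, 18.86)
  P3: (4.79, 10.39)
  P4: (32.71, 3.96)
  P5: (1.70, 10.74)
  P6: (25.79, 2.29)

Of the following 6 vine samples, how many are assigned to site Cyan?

1

P1 → Green
P2 → Coral
P3 → Violet
P4 → Cyan
P5 → Violet
P6 → Slate
1 of the 6 goes to Cyan.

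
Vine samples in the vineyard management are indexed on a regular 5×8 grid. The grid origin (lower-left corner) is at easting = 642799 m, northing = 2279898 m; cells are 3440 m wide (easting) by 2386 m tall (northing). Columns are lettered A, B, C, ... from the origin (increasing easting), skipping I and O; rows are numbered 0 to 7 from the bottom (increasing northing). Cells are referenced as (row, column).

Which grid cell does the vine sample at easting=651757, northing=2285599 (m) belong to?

Column index: ⌊(651757 − 642799) / 3440⌋ = ⌊2.604⌋ = 2 → column C
Row offset from origin: ⌊(2285599 − 2279898) / 2386⌋ = ⌊2.389⌋ = 2 → row 2

(2, C)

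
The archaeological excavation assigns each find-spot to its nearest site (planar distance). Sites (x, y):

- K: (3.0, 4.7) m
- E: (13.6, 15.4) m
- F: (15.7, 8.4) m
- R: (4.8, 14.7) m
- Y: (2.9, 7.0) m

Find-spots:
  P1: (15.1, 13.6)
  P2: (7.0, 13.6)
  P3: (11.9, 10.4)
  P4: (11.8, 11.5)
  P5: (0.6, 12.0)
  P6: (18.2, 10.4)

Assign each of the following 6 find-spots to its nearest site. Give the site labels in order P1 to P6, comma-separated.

E, R, F, E, R, F

P1 → E (d²=5.49)
P2 → R (d²=6.05)
P3 → F (d²=18.44)
P4 → E (d²=18.45)
P5 → R (d²=24.93)
P6 → F (d²=10.25)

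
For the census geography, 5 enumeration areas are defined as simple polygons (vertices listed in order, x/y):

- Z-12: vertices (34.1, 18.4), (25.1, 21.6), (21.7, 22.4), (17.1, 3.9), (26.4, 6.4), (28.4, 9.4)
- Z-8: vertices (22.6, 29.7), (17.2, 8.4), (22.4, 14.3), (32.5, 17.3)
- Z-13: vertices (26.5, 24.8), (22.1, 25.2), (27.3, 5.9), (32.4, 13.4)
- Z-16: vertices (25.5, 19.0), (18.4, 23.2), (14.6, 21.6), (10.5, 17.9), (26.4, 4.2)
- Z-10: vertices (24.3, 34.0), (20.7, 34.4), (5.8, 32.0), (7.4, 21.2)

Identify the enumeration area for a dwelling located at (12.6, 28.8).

Cast a ray rightward from (12.6, 28.8). For each polygon, the edges (by vertex number in listed order) whose endpoints lie on opposite sides of y = 28.8, where each meets that height, and whether that is right or left of the point:
Z-12: no edge straddles that height → 0 crossings.
Z-8: 1–2 at x≈22.37 (right), 4–1 at x≈23.32 (right) → 2 crossings.
Z-13: no edge straddles that height → 0 crossings.
Z-16: no edge straddles that height → 0 crossings.
Z-10: 3–4 at x≈6.27 (left), 4–1 at x≈17.43 (right) → 1 crossing.
Only Z-10 has an odd count, so the point is inside Z-10.

Z-10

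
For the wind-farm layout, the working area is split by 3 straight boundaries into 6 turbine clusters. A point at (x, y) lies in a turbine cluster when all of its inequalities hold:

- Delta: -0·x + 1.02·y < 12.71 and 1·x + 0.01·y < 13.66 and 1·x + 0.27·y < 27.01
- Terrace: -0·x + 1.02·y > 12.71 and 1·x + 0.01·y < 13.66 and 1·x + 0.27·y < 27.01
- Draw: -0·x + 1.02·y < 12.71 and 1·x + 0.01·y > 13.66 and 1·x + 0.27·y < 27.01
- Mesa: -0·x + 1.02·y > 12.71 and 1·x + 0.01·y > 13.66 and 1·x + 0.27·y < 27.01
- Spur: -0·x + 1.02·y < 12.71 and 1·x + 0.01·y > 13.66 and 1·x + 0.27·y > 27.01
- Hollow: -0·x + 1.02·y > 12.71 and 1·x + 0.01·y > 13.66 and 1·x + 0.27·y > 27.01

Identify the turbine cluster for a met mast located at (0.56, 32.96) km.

Terrace

-0·0.56 + 1.02·32.96 = 33.619, which is > 12.71
1·0.56 + 0.01·32.96 = 0.890, which is < 13.66
1·0.56 + 0.27·32.96 = 9.459, which is < 27.01
This sign pattern matches Terrace.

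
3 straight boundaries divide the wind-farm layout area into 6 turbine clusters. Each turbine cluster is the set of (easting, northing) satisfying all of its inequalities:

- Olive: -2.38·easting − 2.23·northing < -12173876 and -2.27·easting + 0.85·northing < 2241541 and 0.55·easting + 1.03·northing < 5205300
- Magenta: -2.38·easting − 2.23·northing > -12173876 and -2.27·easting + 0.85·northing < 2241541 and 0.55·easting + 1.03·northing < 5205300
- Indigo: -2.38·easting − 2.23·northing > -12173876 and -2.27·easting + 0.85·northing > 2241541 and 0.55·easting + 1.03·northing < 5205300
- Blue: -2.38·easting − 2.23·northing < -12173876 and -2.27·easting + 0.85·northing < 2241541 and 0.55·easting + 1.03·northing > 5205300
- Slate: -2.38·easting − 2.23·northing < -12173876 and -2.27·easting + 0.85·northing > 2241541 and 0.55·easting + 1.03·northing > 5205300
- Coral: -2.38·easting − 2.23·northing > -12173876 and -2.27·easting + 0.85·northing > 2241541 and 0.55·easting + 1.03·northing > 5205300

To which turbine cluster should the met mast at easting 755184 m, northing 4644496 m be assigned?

-2.38·755184 − 2.23·4644496 = -12154564.000, which is > -12173876
-2.27·755184 + 0.85·4644496 = 2233553.920, which is < 2241541
0.55·755184 + 1.03·4644496 = 5199182.080, which is < 5205300
This sign pattern matches Magenta.

Magenta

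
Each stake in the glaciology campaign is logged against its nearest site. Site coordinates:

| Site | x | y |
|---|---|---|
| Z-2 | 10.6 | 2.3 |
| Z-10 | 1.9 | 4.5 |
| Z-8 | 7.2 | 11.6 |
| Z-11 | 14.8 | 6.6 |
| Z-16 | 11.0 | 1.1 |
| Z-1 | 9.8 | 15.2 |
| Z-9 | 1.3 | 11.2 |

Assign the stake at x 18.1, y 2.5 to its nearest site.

Squared distances to each site:
Z-2: 56.290; Z-10: 266.440; Z-8: 201.620; Z-11: 27.700; Z-16: 52.370; Z-1: 230.180; Z-9: 357.930.
Minimum at Z-11.

Z-11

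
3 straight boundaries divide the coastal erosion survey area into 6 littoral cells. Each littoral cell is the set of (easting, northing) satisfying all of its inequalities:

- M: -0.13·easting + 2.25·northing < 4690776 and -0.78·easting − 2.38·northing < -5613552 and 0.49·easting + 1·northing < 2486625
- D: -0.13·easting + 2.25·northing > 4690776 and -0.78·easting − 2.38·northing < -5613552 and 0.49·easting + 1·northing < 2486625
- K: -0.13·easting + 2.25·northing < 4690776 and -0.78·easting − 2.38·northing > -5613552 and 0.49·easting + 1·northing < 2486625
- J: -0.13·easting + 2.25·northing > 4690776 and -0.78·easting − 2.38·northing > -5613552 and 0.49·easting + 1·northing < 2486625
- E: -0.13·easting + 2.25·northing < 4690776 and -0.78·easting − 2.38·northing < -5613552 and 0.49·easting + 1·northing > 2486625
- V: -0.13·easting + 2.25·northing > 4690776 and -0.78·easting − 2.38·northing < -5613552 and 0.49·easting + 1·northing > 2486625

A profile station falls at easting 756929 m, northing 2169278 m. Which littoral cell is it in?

-0.13·756929 + 2.25·2169278 = 4782474.730, which is > 4690776
-0.78·756929 − 2.38·2169278 = -5753286.260, which is < -5613552
0.49·756929 + 1·2169278 = 2540173.210, which is > 2486625
This sign pattern matches V.

V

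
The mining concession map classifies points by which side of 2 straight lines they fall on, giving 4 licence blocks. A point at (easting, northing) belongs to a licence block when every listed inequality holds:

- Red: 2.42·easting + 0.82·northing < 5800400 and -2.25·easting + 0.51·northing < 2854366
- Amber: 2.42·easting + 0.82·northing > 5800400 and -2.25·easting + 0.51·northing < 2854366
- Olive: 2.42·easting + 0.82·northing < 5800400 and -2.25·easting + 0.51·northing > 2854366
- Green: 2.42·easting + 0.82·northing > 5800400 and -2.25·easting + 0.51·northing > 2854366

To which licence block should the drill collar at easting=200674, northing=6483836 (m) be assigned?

Green

2.42·200674 + 0.82·6483836 = 5802376.600, which is > 5800400
-2.25·200674 + 0.51·6483836 = 2855239.860, which is > 2854366
This sign pattern matches Green.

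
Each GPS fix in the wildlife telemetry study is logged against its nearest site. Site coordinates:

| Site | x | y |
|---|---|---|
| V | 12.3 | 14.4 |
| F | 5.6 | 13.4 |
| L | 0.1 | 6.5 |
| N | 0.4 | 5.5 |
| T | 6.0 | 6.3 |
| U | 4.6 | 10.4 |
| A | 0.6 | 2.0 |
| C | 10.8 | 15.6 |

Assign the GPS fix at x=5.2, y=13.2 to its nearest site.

F

Squared distances to each site:
V: 51.850; F: 0.200; L: 70.900; N: 82.330; T: 48.250; U: 8.200; A: 146.600; C: 37.120.
Minimum at F.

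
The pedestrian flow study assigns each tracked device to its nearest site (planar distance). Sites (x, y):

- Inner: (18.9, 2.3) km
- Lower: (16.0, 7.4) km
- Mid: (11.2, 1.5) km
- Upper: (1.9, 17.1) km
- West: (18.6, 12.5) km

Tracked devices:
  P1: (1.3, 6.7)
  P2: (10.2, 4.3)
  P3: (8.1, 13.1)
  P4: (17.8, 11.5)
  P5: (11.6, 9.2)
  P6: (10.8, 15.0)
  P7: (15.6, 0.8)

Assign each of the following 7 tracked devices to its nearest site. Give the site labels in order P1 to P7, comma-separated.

P1 → Upper (d²=108.52)
P2 → Mid (d²=8.84)
P3 → Upper (d²=54.44)
P4 → West (d²=1.64)
P5 → Lower (d²=22.60)
P6 → West (d²=67.09)
P7 → Inner (d²=13.14)

Upper, Mid, Upper, West, Lower, West, Inner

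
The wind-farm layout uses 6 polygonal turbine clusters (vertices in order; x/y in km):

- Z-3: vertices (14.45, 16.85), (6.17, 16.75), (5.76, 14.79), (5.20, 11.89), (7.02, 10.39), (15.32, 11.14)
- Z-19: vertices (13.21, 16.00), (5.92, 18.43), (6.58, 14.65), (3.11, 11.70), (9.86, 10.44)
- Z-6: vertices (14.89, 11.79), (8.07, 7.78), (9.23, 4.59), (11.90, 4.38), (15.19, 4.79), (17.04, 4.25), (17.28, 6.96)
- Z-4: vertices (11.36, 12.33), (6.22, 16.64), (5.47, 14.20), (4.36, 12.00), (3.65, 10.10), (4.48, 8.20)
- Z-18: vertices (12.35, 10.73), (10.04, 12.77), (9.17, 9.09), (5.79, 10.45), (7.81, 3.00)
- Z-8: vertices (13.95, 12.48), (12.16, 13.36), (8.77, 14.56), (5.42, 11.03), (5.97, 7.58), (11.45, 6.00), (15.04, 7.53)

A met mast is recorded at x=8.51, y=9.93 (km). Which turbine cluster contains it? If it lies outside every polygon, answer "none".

Cast a ray rightward from (8.51, 9.93). For each polygon, the edges (by vertex number in listed order) whose endpoints lie on opposite sides of y = 9.93, where each meets that height, and whether that is right or left of the point:
Z-3: no edge straddles that height → 0 crossings.
Z-19: no edge straddles that height → 0 crossings.
Z-6: 1–2 at x≈11.727 (right), 7–1 at x≈15.810 (right) → 2 crossings.
Z-4: 5–6 at x≈3.724 (left), 6–1 at x≈7.362 (left) → 0 crossings.
Z-18: 2–3 at x≈9.369 (right), 3–4 at x≈7.082 (left), 4–5 at x≈5.931 (left), 5–1 at x≈11.880 (right) → 2 crossings.
Z-8: 4–5 at x≈5.595 (left), 7–1 at x≈14.512 (right) → 1 crossing.
Only Z-8 has an odd count, so the point is inside Z-8.

Z-8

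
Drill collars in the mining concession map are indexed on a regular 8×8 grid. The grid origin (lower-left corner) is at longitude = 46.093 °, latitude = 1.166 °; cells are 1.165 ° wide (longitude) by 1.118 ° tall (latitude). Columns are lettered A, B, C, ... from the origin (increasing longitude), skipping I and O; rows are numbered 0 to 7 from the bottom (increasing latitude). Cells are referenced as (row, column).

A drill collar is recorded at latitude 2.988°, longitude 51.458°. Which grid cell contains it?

(1, E)

Column index: ⌊(51.458 − 46.093) / 1.165⌋ = ⌊4.605⌋ = 4 → column E
Row offset from origin: ⌊(2.988 − 1.166) / 1.118⌋ = ⌊1.630⌋ = 1 → row 1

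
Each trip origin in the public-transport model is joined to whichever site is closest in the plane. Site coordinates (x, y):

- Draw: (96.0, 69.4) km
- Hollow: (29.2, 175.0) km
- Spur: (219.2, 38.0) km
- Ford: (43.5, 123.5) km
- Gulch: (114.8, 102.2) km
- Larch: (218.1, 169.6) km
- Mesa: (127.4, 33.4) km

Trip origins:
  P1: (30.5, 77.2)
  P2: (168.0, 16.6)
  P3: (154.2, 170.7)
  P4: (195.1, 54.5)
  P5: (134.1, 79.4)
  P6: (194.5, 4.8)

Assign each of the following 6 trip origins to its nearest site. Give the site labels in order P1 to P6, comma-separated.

Ford, Mesa, Larch, Spur, Gulch, Spur

P1 → Ford (d²=2312.69)
P2 → Mesa (d²=1930.60)
P3 → Larch (d²=4084.42)
P4 → Spur (d²=853.06)
P5 → Gulch (d²=892.33)
P6 → Spur (d²=1712.33)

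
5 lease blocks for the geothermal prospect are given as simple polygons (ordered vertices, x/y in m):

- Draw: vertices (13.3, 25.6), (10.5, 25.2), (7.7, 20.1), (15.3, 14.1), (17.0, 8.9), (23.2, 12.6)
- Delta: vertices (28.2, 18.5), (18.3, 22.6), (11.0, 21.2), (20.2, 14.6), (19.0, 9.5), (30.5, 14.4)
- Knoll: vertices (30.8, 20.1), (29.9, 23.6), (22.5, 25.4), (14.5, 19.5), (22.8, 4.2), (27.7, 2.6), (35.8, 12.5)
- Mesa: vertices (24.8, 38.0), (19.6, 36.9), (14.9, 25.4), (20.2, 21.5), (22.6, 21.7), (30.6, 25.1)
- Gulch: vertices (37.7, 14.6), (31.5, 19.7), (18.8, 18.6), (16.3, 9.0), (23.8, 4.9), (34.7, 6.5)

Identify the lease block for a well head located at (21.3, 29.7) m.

Cast a ray rightward from (21.3, 29.7). For each polygon, the edges (by vertex number in listed order) whose endpoints lie on opposite sides of y = 29.7, where each meets that height, and whether that is right or left of the point:
Draw: no edge straddles that height → 0 crossings.
Delta: no edge straddles that height → 0 crossings.
Knoll: no edge straddles that height → 0 crossings.
Mesa: 2–3 at x≈16.66 (left), 6–1 at x≈28.53 (right) → 1 crossing.
Gulch: no edge straddles that height → 0 crossings.
Only Mesa has an odd count, so the point is inside Mesa.

Mesa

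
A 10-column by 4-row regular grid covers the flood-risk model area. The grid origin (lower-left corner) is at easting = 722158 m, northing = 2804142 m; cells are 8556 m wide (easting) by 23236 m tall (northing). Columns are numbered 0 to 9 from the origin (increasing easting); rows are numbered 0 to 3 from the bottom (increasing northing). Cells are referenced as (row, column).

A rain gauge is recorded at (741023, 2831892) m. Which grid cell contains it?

(1, 2)

Column index: ⌊(741023 − 722158) / 8556⌋ = ⌊2.205⌋ = 2
Row offset from origin: ⌊(2831892 − 2804142) / 23236⌋ = ⌊1.194⌋ = 1 → row 1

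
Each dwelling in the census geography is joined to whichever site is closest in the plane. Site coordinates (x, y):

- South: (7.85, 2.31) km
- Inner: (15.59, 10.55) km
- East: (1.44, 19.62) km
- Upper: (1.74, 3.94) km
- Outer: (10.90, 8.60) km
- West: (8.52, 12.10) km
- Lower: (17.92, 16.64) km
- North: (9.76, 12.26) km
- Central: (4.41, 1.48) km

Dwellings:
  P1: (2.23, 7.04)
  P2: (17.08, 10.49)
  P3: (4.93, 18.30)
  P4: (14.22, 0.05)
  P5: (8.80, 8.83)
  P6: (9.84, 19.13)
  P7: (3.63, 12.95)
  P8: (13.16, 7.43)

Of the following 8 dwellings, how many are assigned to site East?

1

P1 → Upper
P2 → Inner
P3 → East
P4 → South
P5 → Outer
P6 → North
P7 → West
P8 → Outer
1 of the 8 goes to East.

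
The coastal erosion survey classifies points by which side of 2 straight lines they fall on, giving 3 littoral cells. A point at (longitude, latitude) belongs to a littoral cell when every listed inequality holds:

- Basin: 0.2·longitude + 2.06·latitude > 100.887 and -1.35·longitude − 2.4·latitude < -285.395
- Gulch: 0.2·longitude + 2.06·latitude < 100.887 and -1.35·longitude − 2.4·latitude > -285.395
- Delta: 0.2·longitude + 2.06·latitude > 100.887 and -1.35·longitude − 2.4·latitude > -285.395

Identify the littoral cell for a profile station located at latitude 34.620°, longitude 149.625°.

0.2·149.625 + 2.06·34.620 = 101.242, which is > 100.887
-1.35·149.625 − 2.4·34.620 = -285.082, which is > -285.395
This sign pattern matches Delta.

Delta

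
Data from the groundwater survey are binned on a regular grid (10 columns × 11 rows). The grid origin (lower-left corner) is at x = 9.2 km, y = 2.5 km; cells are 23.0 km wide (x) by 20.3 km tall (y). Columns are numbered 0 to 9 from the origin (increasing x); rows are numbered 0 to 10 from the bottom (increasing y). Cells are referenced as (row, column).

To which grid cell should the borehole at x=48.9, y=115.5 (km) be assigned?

Column index: ⌊(48.9 − 9.2) / 23.0⌋ = ⌊1.726⌋ = 1
Row offset from origin: ⌊(115.5 − 2.5) / 20.3⌋ = ⌊5.567⌋ = 5 → row 5

(5, 1)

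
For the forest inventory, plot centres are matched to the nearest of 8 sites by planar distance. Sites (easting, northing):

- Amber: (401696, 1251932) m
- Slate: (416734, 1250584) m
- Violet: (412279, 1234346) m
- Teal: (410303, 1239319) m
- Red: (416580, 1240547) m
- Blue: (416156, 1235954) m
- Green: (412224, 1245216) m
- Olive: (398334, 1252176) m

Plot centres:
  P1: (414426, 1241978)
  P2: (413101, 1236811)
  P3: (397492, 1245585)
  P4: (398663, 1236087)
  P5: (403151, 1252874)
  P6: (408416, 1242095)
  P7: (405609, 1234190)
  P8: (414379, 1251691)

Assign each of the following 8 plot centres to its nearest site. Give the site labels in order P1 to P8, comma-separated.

P1 → Red (d²=6687477.00)
P2 → Violet (d²=6751909.00)
P3 → Olive (d²=44150245.00)
P4 → Teal (d²=145935424.00)
P5 → Amber (d²=3004389.00)
P6 → Teal (d²=11266945.00)
P7 → Violet (d²=44513236.00)
P8 → Slate (d²=6771474.00)

Red, Violet, Olive, Teal, Amber, Teal, Violet, Slate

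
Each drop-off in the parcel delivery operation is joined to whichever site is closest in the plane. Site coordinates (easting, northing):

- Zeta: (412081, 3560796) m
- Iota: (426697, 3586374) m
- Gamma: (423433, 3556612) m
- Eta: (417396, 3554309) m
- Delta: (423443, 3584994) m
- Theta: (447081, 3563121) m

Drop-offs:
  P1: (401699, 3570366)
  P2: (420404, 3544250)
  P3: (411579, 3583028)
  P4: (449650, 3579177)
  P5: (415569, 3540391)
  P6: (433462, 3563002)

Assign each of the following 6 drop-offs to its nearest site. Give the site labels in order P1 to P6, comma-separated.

Zeta, Eta, Delta, Theta, Eta, Gamma

P1 → Zeta (d²=199370824.00)
P2 → Eta (d²=110231545.00)
P3 → Delta (d²=144619652.00)
P4 → Theta (d²=264394897.00)
P5 → Eta (d²=197048653.00)
P6 → Gamma (d²=141412941.00)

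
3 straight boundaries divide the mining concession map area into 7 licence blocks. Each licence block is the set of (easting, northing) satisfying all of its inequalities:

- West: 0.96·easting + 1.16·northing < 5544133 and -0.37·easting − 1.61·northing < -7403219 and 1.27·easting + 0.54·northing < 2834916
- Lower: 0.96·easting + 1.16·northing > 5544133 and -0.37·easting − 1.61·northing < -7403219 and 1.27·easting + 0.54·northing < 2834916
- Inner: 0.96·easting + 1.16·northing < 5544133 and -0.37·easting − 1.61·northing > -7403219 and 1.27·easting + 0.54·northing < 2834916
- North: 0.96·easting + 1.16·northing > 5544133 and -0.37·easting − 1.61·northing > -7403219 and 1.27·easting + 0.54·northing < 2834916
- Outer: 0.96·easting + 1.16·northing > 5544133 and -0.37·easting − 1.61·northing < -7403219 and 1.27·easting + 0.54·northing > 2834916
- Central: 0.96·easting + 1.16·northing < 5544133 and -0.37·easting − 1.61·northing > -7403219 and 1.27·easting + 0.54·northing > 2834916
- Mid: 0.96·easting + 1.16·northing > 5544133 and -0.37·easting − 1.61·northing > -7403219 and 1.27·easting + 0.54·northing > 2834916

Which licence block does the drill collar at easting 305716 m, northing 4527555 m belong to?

0.96·305716 + 1.16·4527555 = 5545451.160, which is > 5544133
-0.37·305716 − 1.61·4527555 = -7402478.470, which is > -7403219
1.27·305716 + 0.54·4527555 = 2833139.020, which is < 2834916
This sign pattern matches North.

North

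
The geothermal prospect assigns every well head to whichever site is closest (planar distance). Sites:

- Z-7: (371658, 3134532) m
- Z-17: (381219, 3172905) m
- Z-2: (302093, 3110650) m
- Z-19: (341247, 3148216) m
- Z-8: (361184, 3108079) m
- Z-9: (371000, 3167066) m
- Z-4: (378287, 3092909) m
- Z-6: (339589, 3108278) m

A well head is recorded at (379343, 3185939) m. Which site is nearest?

Squared distances to each site:
Z-7: 2701738874.000; Z-17: 173404532.000; Z-2: 11635996021.000; Z-19: 2874329945.000; Z-8: 6391928881.000; Z-9: 425795778.000; Z-4: 8655696036.000; Z-6: 7611611437.000.
Minimum at Z-17.

Z-17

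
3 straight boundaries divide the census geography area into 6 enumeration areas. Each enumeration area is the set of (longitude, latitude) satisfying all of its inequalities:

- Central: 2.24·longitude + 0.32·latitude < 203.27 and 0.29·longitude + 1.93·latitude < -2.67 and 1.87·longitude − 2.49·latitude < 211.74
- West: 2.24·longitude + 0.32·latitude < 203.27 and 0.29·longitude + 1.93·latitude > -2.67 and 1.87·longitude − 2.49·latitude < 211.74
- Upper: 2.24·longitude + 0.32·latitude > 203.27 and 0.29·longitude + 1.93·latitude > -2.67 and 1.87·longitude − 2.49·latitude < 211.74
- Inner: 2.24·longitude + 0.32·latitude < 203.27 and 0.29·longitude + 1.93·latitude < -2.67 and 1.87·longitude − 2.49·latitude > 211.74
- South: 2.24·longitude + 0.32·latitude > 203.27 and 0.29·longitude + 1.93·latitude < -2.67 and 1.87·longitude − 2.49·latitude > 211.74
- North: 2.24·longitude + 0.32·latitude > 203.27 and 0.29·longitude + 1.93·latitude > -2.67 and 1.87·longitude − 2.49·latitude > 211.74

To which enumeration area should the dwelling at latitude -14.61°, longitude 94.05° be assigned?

2.24·94.05 + 0.32·-14.61 = 205.997, which is > 203.27
0.29·94.05 + 1.93·-14.61 = -0.923, which is > -2.67
1.87·94.05 − 2.49·-14.61 = 212.252, which is > 211.74
This sign pattern matches North.

North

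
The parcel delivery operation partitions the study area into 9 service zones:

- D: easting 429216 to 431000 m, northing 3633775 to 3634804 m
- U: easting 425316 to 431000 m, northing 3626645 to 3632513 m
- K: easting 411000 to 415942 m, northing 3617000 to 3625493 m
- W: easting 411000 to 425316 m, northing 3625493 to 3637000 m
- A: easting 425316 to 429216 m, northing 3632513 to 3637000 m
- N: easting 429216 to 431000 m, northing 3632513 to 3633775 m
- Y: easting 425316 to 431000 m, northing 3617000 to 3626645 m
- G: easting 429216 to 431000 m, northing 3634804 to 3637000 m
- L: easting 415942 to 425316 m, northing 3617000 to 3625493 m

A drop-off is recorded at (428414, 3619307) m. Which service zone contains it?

The point has easting = 428414 and northing = 3619307.
Only Y satisfies 425316 ≤ easting ≤ 431000 and 3617000 ≤ northing ≤ 3626645.

Y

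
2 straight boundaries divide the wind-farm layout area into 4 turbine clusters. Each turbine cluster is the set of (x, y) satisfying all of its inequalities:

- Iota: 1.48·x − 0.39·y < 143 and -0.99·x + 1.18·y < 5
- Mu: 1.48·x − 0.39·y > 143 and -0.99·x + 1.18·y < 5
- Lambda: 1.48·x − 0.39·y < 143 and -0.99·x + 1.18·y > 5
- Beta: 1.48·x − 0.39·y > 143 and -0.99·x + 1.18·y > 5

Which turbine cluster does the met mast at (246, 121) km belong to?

1.48·246 − 0.39·121 = 316.890, which is > 143
-0.99·246 + 1.18·121 = -100.760, which is < 5
This sign pattern matches Mu.

Mu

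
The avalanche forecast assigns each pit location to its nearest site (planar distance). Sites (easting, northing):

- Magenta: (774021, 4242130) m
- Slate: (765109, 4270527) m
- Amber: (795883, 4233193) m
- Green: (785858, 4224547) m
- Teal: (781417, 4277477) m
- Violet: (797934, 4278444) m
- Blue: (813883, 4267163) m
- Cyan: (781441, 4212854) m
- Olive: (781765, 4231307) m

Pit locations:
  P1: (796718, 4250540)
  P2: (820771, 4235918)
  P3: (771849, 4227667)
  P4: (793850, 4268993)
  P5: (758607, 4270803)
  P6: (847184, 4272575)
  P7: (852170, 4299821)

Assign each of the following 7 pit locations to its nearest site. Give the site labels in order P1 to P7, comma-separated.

P1 → Amber (d²=301615634.00)
P2 → Amber (d²=626838169.00)
P3 → Olive (d²=111576656.00)
P4 → Violet (d²=106000457.00)
P5 → Slate (d²=42352180.00)
P6 → Blue (d²=1138246345.00)
P7 → Blue (d²=2532439333.00)

Amber, Amber, Olive, Violet, Slate, Blue, Blue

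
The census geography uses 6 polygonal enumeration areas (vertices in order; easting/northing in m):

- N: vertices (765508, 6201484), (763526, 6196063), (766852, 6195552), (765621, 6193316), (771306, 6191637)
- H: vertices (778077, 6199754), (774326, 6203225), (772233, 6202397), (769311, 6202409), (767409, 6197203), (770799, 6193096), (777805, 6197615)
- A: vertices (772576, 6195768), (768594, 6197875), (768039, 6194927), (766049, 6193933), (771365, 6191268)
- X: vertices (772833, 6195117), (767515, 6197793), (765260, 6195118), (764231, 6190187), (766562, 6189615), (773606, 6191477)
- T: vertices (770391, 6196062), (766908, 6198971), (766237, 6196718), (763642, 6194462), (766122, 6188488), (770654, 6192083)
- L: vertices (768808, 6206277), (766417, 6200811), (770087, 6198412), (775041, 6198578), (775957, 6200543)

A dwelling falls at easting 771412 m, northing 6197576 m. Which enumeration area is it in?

Cast a ray rightward from (771412, 6197576). For each polygon, the edges (by vertex number in listed order) whose endpoints lie on opposite sides of northing = 6197576, where each meets that height, and whether that is right or left of the point:
N: 1–2 at easting≈764079.2 (left), 5–1 at easting≈767809.1 (left) → 0 crossings.
H: 4–5 at easting≈767545.3 (left), 6–7 at easting≈777744.5 (right) → 1 crossing.
A: 1–2 at easting≈769159.1 (left), 2–3 at easting≈768537.7 (left) → 0 crossings.
X: 1–2 at easting≈767946.2 (left), 2–3 at easting≈767332.1 (left) → 0 crossings.
T: 1–2 at easting≈768578.3 (left), 2–3 at easting≈766492.5 (left) → 0 crossings.
L: no edge straddles that height → 0 crossings.
Only H has an odd count, so the point is inside H.

H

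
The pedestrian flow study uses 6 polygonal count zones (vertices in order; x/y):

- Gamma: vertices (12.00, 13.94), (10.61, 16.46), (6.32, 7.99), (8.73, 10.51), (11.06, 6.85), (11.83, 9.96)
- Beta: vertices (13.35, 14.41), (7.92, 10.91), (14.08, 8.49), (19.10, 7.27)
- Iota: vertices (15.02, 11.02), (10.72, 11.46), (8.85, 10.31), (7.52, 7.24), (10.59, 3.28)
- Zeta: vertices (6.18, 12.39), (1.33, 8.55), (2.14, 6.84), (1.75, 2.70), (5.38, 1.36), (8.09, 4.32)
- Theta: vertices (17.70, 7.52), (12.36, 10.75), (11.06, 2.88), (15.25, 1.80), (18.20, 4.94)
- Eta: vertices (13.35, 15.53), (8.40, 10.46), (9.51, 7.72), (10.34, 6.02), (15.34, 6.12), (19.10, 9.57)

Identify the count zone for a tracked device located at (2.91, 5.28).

Cast a ray rightward from (2.91, 5.28). For each polygon, the edges (by vertex number in listed order) whose endpoints lie on opposite sides of y = 5.28, where each meets that height, and whether that is right or left of the point:
Gamma: no edge straddles that height → 0 crossings.
Beta: no edge straddles that height → 0 crossings.
Iota: 4–5 at x≈9.039 (right), 5–1 at x≈11.735 (right) → 2 crossings.
Zeta: 3–4 at x≈1.993 (left), 6–1 at x≈7.863 (right) → 1 crossing.
Theta: 2–3 at x≈11.456 (right), 5–1 at x≈18.134 (right) → 2 crossings.
Eta: no edge straddles that height → 0 crossings.
Only Zeta has an odd count, so the point is inside Zeta.

Zeta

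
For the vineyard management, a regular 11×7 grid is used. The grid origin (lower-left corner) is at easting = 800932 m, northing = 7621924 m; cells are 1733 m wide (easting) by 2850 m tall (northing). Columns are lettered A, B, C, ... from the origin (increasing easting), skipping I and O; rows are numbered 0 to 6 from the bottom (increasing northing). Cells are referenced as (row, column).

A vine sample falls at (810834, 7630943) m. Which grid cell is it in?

(3, F)

Column index: ⌊(810834 − 800932) / 1733⌋ = ⌊5.714⌋ = 5 → column F
Row offset from origin: ⌊(7630943 − 7621924) / 2850⌋ = ⌊3.165⌋ = 3 → row 3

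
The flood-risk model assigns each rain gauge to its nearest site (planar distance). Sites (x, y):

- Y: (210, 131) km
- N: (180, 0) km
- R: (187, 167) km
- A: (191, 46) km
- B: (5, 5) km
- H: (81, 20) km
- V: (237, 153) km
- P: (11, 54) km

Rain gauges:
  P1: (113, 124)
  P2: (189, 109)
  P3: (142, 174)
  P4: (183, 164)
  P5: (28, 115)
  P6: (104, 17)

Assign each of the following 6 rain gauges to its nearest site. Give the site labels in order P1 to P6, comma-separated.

P1 → R (d²=7325.00)
P2 → Y (d²=925.00)
P3 → R (d²=2074.00)
P4 → R (d²=25.00)
P5 → P (d²=4010.00)
P6 → H (d²=538.00)

R, Y, R, R, P, H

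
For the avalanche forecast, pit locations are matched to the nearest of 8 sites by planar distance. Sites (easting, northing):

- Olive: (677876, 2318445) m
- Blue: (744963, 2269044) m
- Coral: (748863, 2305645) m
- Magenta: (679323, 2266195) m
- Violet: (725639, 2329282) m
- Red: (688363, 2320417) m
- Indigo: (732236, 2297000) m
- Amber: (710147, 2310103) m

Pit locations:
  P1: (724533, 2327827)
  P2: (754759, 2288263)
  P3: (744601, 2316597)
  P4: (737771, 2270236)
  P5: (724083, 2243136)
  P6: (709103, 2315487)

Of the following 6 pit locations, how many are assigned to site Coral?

2

P1 → Violet
P2 → Coral
P3 → Coral
P4 → Blue
P5 → Blue
P6 → Amber
2 of the 6 go to Coral.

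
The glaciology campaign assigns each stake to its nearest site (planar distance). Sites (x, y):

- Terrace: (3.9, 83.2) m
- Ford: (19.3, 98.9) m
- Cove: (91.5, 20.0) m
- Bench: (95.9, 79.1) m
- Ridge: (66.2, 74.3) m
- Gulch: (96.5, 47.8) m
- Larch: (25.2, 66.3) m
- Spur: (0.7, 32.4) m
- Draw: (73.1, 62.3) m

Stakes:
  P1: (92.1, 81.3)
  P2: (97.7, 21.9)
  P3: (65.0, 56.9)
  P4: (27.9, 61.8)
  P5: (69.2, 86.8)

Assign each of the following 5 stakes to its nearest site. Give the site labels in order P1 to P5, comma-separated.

P1 → Bench (d²=19.28)
P2 → Cove (d²=42.05)
P3 → Draw (d²=94.77)
P4 → Larch (d²=27.54)
P5 → Ridge (d²=165.25)

Bench, Cove, Draw, Larch, Ridge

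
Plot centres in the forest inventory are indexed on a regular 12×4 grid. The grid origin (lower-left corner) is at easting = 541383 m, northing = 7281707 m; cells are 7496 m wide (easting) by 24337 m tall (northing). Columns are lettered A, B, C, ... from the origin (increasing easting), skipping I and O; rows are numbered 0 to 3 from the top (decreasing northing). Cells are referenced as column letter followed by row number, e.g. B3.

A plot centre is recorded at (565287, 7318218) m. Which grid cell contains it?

Column index: ⌊(565287 − 541383) / 7496⌋ = ⌊3.189⌋ = 3 → column D
Row offset from origin: ⌊(7318218 − 7281707) / 24337⌋ = ⌊1.500⌋ = 1 → row 2 (counted from top)

D2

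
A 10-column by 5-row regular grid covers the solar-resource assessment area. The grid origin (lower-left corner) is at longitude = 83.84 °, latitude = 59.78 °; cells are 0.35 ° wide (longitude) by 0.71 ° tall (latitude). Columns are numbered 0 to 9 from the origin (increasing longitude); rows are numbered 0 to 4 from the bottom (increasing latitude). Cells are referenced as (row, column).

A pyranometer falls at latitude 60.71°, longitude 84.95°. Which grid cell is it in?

Column index: ⌊(84.95 − 83.84) / 0.35⌋ = ⌊3.171⌋ = 3
Row offset from origin: ⌊(60.71 − 59.78) / 0.71⌋ = ⌊1.310⌋ = 1 → row 1

(1, 3)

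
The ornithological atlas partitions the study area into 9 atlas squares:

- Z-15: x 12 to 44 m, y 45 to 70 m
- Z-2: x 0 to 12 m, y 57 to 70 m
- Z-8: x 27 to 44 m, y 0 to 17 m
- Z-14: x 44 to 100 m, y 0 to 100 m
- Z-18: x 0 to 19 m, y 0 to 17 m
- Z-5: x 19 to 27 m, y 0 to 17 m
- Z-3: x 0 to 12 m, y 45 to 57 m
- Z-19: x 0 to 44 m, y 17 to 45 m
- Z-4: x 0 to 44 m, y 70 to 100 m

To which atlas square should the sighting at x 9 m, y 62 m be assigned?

The point has x = 9 and y = 62.
Only Z-2 satisfies 0 ≤ x ≤ 12 and 57 ≤ y ≤ 70.

Z-2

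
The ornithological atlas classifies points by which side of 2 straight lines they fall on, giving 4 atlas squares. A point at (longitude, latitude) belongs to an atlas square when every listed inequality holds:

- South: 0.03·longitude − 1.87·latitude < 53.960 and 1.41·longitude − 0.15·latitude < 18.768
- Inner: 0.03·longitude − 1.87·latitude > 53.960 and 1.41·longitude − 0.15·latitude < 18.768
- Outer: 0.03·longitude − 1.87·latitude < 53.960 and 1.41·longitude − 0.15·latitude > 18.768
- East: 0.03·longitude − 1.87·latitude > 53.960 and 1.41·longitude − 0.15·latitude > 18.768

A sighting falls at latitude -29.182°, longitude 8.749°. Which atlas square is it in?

Inner

0.03·8.749 − 1.87·-29.182 = 54.833, which is > 53.960
1.41·8.749 − 0.15·-29.182 = 16.713, which is < 18.768
This sign pattern matches Inner.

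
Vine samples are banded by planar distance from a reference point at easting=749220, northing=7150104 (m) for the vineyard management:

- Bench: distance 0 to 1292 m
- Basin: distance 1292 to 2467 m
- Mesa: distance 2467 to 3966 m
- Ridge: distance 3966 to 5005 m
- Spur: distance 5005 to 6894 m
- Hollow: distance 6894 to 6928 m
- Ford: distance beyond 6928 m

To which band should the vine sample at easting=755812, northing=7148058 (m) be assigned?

Distance = √((755812−749220)² + (7148058−7150104)²) = √(43454464.000 + 4186116.000) = 6902.216 m.
6894 ≤ 6902.216 < 6928 → Hollow.

Hollow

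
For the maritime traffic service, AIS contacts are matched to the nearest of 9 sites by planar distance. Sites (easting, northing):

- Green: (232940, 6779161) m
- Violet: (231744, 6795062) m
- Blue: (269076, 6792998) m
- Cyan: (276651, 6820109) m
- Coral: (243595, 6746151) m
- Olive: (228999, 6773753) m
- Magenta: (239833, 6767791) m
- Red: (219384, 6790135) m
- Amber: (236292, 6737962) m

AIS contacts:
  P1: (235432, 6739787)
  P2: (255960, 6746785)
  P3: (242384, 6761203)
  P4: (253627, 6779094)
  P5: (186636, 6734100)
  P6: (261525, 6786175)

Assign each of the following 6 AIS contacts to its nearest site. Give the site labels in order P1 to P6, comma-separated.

Amber, Coral, Magenta, Magenta, Amber, Blue

P1 → Amber (d²=4070225.00)
P2 → Coral (d²=153295181.00)
P3 → Magenta (d²=49909345.00)
P4 → Magenta (d²=318032245.00)
P5 → Amber (d²=2480633380.00)
P6 → Blue (d²=103570930.00)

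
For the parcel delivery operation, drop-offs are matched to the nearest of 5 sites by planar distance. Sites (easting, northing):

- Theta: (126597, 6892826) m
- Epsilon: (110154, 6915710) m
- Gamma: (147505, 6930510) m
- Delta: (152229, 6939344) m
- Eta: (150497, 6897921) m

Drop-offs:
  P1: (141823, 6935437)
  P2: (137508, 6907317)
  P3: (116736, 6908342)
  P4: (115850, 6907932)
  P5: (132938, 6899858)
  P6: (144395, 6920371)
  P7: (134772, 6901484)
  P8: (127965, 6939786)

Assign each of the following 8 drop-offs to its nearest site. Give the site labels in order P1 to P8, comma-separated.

P1 → Gamma (d²=56560453.00)
P2 → Eta (d²=256998937.00)
P3 → Epsilon (d²=97610148.00)
P4 → Epsilon (d²=92941700.00)
P5 → Theta (d²=89657305.00)
P6 → Gamma (d²=112471421.00)
P7 → Theta (d²=141791589.00)
P8 → Gamma (d²=467855776.00)

Gamma, Eta, Epsilon, Epsilon, Theta, Gamma, Theta, Gamma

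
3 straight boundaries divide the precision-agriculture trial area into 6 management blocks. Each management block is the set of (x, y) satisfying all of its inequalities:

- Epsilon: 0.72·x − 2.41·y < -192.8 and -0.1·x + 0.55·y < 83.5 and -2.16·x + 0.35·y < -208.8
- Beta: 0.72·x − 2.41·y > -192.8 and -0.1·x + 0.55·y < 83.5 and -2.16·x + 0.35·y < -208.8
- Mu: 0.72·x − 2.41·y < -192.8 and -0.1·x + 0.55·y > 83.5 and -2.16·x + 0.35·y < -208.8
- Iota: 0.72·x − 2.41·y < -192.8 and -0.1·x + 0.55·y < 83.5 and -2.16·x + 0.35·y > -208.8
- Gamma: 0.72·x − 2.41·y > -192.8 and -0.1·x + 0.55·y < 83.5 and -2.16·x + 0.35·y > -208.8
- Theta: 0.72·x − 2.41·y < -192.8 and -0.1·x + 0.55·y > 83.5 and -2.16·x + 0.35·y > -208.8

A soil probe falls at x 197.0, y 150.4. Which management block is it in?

Epsilon

0.72·197.0 − 2.41·150.4 = -220.624, which is < -192.8
-0.1·197.0 + 0.55·150.4 = 63.020, which is < 83.5
-2.16·197.0 + 0.35·150.4 = -372.880, which is < -208.8
This sign pattern matches Epsilon.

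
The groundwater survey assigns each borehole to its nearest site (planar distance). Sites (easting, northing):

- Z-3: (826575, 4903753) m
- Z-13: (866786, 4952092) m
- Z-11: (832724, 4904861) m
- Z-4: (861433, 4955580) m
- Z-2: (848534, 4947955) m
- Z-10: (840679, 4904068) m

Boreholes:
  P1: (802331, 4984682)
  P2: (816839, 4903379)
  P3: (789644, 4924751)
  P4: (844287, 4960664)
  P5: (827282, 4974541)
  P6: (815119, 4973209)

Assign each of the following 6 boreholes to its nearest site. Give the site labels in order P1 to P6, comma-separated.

Z-2, Z-3, Z-3, Z-2, Z-2, Z-2

P1 → Z-2 (d²=3483589738.00)
P2 → Z-3 (d²=94929572.00)
P3 → Z-3 (d²=1804814765.00)
P4 → Z-2 (d²=179555690.00)
P5 → Z-2 (d²=1158462900.00)
P6 → Z-2 (d²=1754326741.00)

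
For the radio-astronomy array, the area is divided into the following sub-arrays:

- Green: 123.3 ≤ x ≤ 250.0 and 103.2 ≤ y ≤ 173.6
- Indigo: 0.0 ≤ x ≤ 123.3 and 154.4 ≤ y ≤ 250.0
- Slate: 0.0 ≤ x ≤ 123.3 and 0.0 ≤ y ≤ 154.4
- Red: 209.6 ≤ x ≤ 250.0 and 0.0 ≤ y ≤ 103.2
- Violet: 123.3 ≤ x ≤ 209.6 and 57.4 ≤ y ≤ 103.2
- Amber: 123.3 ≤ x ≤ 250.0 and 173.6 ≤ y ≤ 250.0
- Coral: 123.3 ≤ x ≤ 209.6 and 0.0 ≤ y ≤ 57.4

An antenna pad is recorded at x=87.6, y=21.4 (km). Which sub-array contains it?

The point has x = 87.6 and y = 21.4.
Only Slate satisfies 0.0 ≤ x ≤ 123.3 and 0.0 ≤ y ≤ 154.4.

Slate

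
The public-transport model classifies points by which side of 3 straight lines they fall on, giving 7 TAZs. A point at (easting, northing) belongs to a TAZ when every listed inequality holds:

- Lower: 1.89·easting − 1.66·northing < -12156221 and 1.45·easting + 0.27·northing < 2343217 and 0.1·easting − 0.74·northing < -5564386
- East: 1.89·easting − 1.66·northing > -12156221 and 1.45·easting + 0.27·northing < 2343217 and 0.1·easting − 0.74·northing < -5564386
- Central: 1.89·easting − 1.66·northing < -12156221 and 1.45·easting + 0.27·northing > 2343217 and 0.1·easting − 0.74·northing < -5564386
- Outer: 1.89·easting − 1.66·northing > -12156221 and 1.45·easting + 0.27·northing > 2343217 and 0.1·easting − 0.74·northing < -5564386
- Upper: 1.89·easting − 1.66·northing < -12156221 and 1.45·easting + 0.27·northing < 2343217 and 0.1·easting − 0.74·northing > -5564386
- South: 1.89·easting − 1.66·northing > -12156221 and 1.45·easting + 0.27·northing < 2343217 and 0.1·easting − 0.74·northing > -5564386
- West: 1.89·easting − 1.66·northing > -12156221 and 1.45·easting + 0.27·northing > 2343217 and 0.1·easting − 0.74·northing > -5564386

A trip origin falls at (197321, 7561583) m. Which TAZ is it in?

1.89·197321 − 1.66·7561583 = -12179291.090, which is < -12156221
1.45·197321 + 0.27·7561583 = 2327742.860, which is < 2343217
0.1·197321 − 0.74·7561583 = -5575839.320, which is < -5564386
This sign pattern matches Lower.

Lower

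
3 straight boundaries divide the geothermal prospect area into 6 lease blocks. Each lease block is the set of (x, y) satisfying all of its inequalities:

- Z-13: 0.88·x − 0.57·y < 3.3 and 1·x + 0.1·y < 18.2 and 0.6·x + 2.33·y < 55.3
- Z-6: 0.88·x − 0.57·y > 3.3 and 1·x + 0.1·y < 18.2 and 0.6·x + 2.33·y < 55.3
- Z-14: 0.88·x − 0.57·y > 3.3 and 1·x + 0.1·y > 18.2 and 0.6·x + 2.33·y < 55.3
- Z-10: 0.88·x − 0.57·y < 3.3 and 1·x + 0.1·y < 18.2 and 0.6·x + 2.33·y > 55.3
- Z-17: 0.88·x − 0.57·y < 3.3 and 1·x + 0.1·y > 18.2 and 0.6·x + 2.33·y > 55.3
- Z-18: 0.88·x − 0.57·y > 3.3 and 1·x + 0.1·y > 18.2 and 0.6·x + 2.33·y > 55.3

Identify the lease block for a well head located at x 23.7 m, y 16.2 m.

0.88·23.7 − 0.57·16.2 = 11.622, which is > 3.3
1·23.7 + 0.1·16.2 = 25.320, which is > 18.2
0.6·23.7 + 2.33·16.2 = 51.966, which is < 55.3
This sign pattern matches Z-14.

Z-14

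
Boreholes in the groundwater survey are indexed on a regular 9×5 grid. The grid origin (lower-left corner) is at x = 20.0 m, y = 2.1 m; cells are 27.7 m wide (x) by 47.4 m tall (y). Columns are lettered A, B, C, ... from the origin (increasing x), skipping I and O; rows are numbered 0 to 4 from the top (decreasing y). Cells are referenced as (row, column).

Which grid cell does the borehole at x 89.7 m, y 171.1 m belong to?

(1, C)

Column index: ⌊(89.7 − 20.0) / 27.7⌋ = ⌊2.516⌋ = 2 → column C
Row offset from origin: ⌊(171.1 − 2.1) / 47.4⌋ = ⌊3.565⌋ = 3 → row 1 (counted from top)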